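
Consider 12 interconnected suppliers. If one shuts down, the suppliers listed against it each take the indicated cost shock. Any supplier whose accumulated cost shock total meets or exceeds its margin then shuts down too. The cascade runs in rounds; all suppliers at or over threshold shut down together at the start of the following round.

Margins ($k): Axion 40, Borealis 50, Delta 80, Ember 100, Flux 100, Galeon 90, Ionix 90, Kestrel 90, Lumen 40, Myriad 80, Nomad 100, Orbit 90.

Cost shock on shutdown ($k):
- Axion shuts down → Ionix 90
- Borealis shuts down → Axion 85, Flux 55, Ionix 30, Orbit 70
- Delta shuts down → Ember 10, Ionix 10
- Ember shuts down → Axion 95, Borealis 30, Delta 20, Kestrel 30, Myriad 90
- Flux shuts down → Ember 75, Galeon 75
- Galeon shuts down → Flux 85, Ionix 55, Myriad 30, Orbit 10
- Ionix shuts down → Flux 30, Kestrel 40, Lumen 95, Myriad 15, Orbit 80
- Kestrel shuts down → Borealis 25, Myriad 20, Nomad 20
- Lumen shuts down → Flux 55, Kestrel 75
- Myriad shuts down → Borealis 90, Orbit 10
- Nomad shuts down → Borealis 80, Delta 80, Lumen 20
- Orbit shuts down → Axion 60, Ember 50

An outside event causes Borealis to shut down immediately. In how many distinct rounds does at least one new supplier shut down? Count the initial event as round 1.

7

Round 1 — Borealis shuts down (initial).
  Axion: +85 → 85 ≥ 40
  Flux: +55 → 55 < 100
  Ionix: +30 → 30 < 90
  Orbit: +70 → 70 < 90
Round 2 — Axion shuts down.
  Ionix: +90 → 120 ≥ 90
Round 3 — Ionix shuts down.
  Flux: +30 → 85 < 100
  Kestrel: +40 → 40 < 90
  Lumen: +95 → 95 ≥ 40
  Myriad: +15 → 15 < 80
  Orbit: +80 → 150 ≥ 90
Round 4 — Lumen, Orbit shut down.
  Ember: +50 → 50 < 100
  Flux: +55 → 140 ≥ 100
  Kestrel: +75 → 115 ≥ 90
Round 5 — Flux, Kestrel shut down.
  Ember: +75 → 125 ≥ 100
  Galeon: +75 → 75 < 90
  Myriad: +20 → 35 < 80
  Nomad: +20 → 20 < 100
Round 6 — Ember shuts down.
  Delta: +20 → 20 < 80
  Myriad: +90 → 125 ≥ 80
Round 7 — Myriad shuts down.
No further shutdowns.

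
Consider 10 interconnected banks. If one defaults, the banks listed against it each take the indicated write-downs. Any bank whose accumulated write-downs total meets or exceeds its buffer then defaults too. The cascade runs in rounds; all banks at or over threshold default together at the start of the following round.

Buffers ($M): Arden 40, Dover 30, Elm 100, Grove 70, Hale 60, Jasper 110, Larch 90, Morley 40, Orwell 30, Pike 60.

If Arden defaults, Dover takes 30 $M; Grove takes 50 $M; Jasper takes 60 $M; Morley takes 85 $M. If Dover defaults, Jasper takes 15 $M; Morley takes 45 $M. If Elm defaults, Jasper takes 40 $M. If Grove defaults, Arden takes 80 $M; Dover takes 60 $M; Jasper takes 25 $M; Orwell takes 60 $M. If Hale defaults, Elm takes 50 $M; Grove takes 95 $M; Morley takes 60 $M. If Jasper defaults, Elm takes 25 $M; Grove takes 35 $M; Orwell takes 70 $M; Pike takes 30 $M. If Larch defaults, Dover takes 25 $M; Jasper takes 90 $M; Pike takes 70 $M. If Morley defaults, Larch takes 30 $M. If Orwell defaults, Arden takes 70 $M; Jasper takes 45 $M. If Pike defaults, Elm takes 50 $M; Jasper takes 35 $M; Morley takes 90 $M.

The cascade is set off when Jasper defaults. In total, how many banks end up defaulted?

Round 1 — Jasper defaults (initial).
  Elm: +25 → 25 < 100
  Grove: +35 → 35 < 70
  Orwell: +70 → 70 ≥ 30
  Pike: +30 → 30 < 60
Round 2 — Orwell defaults.
  Arden: +70 → 70 ≥ 40
Round 3 — Arden defaults.
  Dover: +30 → 30 ≥ 30
  Grove: +50 → 85 ≥ 70
  Morley: +85 → 85 ≥ 40
Round 4 — Dover, Grove, Morley default.
  Larch: +30 → 30 < 90
No further defaults.

6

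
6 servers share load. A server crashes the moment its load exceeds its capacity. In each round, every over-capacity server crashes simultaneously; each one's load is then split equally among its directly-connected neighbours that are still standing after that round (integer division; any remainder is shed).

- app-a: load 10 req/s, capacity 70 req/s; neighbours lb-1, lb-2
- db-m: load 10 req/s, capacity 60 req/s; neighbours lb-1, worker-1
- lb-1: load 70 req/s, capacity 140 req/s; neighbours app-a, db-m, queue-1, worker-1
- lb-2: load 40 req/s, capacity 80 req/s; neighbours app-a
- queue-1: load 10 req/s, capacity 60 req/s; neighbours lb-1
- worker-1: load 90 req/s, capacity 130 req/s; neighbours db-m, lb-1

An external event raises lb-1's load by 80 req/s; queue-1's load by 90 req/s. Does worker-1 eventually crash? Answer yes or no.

yes

Round 1 — lb-1 at 150 > 140; queue-1 at 100 > 60. lb-1, queue-1 crash.
  lb-1 sheds 150 req/s to app-a, db-m, worker-1: 50 each.
    app-a: 10+50 = 60 ≤ 70
    db-m: 10+50 = 60 ≤ 60
    worker-1: 90+50 = 140 > 130
  queue-1 sheds 100 req/s: no online neighbours, lost.
Round 2 — worker-1 crashes.
  worker-1 sheds 140 req/s to db-m: 140 each.
    db-m: 60+140 = 200 > 60
Round 3 — db-m crashes.
  db-m sheds 200 req/s: no online neighbours, lost.
No further crashes.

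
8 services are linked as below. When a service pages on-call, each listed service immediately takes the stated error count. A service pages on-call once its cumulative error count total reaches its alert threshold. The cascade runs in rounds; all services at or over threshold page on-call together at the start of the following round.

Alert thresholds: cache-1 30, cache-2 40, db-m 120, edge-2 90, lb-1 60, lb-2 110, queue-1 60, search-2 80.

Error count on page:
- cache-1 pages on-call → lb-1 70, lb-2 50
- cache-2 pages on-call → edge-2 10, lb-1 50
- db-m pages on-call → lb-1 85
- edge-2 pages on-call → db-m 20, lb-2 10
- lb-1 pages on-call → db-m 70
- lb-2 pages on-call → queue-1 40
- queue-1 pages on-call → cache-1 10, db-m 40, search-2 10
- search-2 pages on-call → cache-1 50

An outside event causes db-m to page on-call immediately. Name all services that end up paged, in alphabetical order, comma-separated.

db-m, lb-1

Round 1 — db-m pages on-call (initial).
  lb-1: +85 → 85 ≥ 60
Round 2 — lb-1 pages on-call.
No further pages.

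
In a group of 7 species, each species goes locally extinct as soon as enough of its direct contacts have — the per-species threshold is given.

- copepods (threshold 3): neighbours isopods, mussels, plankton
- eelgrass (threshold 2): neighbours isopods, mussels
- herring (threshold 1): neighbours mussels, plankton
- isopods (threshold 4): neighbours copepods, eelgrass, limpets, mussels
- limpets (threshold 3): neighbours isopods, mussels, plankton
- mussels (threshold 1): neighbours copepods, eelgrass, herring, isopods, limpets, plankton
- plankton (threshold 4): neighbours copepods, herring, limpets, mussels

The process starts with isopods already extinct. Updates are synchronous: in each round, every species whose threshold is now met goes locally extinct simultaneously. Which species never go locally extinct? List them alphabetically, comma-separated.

copepods, limpets, plankton

Round 1 — isopods goes locally extinct (initial).
Round 2 — checking thresholds:
  copepods: 1 of 3 neighbours < 3, below threshold.
  eelgrass: 1 of 2 neighbours < 2, below threshold.
  limpets: 1 of 3 neighbours < 3, below threshold.
  mussels: 1 of 6 neighbours ≥ 1, goes locally extinct.
Round 3 — checking thresholds:
  copepods: 2 of 3 neighbours < 3, below threshold.
  eelgrass: 2 of 2 neighbours ≥ 2, goes locally extinct.
  herring: 1 of 2 neighbours ≥ 1, goes locally extinct.
  limpets: 2 of 3 neighbours < 3, below threshold.
  plankton: 1 of 4 neighbours < 4, below threshold.
Round 4 — no new extinctions; cascade stops.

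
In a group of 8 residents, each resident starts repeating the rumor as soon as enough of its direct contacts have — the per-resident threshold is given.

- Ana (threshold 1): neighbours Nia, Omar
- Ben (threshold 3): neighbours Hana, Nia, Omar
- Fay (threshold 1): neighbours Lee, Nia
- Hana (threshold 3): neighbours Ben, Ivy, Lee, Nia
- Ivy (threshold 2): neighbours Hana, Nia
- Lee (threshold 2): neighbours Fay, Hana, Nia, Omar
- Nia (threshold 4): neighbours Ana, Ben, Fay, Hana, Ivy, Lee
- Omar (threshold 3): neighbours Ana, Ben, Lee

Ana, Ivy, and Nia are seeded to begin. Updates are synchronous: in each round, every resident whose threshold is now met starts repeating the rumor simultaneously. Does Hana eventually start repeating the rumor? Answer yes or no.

yes

Round 1 — Ana, Ivy, Nia start repeating the rumor (initial).
Round 2 — checking thresholds:
  Ben: 1 of 3 neighbours < 3, holds.
  Fay: 1 of 2 neighbours ≥ 1, starts repeating the rumor.
  Hana: 2 of 4 neighbours < 3, holds.
  Lee: 1 of 4 neighbours < 2, holds.
  Omar: 1 of 3 neighbours < 3, holds.
Round 3 — checking thresholds:
  Ben: 1 of 3 neighbours < 3, holds.
  Hana: 2 of 4 neighbours < 3, holds.
  Lee: 2 of 4 neighbours ≥ 2, starts repeating the rumor.
  Omar: 1 of 3 neighbours < 3, holds.
Round 4 — checking thresholds:
  Ben: 1 of 3 neighbours < 3, holds.
  Hana: 3 of 4 neighbours ≥ 3, starts repeating the rumor.
  Omar: 2 of 3 neighbours < 3, holds.
Round 5 — no new spreads; cascade stops.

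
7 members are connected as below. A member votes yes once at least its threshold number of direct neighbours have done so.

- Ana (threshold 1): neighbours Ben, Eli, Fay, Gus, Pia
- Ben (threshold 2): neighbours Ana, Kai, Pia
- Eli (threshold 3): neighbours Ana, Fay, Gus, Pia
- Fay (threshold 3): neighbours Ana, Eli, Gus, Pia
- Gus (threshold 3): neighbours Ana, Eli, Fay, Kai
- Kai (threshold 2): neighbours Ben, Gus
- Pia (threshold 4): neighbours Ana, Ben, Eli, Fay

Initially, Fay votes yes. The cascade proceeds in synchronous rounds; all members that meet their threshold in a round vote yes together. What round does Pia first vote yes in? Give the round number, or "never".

never

Round 1 — Fay votes yes (initial).
Round 2 — checking thresholds:
  Ana: 1 of 5 neighbours ≥ 1, votes yes.
  Eli: 1 of 4 neighbours < 3, holds.
  Gus: 1 of 4 neighbours < 3, holds.
  Pia: 1 of 4 neighbours < 4, holds.
Round 3 — no new yes votes; cascade stops.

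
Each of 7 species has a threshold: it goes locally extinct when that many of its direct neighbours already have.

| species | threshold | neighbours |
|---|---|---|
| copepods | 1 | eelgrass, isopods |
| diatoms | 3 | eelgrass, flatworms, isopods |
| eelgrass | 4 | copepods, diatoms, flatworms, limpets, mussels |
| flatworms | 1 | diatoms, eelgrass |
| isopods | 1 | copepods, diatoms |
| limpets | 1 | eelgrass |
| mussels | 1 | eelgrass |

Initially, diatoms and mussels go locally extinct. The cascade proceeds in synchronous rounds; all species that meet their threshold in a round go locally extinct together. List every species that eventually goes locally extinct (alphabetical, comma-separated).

copepods, diatoms, eelgrass, flatworms, isopods, limpets, mussels

Round 1 — diatoms, mussels go locally extinct (initial).
Round 2 — checking thresholds:
  eelgrass: 2 of 5 neighbours < 4, holds.
  flatworms: 1 of 2 neighbours ≥ 1, goes locally extinct.
  isopods: 1 of 2 neighbours ≥ 1, goes locally extinct.
Round 3 — checking thresholds:
  copepods: 1 of 2 neighbours ≥ 1, goes locally extinct.
  eelgrass: 3 of 5 neighbours < 4, holds.
Round 4 — checking thresholds:
  eelgrass: 4 of 5 neighbours ≥ 4, goes locally extinct.
Round 5 — checking thresholds:
  limpets: 1 of 1 neighbours ≥ 1, goes locally extinct.
Round 6 — no new extinctions; cascade stops.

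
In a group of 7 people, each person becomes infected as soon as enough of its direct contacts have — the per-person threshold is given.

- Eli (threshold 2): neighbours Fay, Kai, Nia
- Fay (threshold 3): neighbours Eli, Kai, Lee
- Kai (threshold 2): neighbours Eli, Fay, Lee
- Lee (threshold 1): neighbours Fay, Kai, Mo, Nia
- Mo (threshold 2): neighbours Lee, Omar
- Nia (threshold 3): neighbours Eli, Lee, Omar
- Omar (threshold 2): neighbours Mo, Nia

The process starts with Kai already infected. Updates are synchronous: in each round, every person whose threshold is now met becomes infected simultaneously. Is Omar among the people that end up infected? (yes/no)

no

Round 1 — Kai becomes infected (initial).
Round 2 — checking thresholds:
  Eli: 1 of 3 neighbours < 2, not yet.
  Fay: 1 of 3 neighbours < 3, not yet.
  Lee: 1 of 4 neighbours ≥ 1, becomes infected.
Round 3 — no new infections; cascade stops.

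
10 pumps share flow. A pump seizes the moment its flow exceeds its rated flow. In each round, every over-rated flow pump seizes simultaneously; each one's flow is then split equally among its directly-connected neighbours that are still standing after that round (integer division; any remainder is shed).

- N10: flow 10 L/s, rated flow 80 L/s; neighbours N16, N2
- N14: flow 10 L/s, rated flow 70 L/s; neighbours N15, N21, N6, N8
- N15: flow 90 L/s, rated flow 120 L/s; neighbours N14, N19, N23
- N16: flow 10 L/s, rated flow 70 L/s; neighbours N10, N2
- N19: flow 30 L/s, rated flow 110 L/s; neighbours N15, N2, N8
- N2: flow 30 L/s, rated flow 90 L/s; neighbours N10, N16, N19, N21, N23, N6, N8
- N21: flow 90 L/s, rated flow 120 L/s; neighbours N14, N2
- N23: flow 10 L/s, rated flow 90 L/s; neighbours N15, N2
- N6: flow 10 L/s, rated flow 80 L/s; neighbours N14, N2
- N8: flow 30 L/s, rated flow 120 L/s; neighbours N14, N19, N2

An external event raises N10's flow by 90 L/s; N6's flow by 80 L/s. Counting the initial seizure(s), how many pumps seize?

4

Round 1 — N10 at 100 > 80; N6 at 90 > 80. N10, N6 seize.
  N10 sheds 100 L/s to N16, N2: 50 each.
    N16: 10+50 = 60 ≤ 70
    N2: 30+50 = 80 ≤ 90
  N6 sheds 90 L/s to N14, N2: 45 each.
    N14: 10+45 = 55 ≤ 70
    N2: 80+45 = 125 > 90
Round 2 — N2 seizes.
  N2 sheds 125 L/s to N16, N19, N21, N23, N8: 25 each.
    N16: 60+25 = 85 > 70
    N19: 30+25 = 55 ≤ 110
    N21: 90+25 = 115 ≤ 120
    N23: 10+25 = 35 ≤ 90
    N8: 30+25 = 55 ≤ 120
Round 3 — N16 seizes.
  N16 sheds 85 L/s: no online neighbours, lost.
No further seizures.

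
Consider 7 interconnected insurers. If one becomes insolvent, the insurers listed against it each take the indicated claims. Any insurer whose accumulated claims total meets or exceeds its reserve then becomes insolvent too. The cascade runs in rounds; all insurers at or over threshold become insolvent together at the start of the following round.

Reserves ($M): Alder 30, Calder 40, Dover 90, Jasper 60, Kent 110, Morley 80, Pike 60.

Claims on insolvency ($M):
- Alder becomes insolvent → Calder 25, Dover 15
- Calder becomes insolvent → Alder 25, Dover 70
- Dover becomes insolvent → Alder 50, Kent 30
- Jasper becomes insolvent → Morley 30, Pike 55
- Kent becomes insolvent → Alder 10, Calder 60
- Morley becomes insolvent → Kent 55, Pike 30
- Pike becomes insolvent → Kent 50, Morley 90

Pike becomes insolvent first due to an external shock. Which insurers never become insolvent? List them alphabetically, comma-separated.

Alder, Calder, Dover, Jasper, Kent

Round 1 — Pike becomes insolvent (initial).
  Kent: +50 → 50 < 110
  Morley: +90 → 90 ≥ 80
Round 2 — Morley becomes insolvent.
  Kent: +55 → 105 < 110
No further insolvencies.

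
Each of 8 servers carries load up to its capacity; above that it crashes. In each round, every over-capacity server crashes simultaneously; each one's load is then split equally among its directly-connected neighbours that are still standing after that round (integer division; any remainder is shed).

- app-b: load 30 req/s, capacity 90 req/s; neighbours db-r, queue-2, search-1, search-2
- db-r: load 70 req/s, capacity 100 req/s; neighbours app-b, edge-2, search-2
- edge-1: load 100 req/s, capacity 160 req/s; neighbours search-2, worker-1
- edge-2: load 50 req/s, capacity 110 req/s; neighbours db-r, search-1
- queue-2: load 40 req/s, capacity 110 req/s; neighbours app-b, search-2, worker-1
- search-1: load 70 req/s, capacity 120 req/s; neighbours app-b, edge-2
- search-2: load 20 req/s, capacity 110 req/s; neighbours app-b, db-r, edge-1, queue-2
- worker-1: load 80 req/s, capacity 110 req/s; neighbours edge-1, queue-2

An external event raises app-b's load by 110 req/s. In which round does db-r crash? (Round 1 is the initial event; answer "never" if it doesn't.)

2

Round 1 — app-b at 140 > 90. app-b crashes.
  app-b sheds 140 req/s to db-r, queue-2, search-1, search-2: 35 each.
    db-r: 70+35 = 105 > 100
    queue-2: 40+35 = 75 ≤ 110
    search-1: 70+35 = 105 ≤ 120
    search-2: 20+35 = 55 ≤ 110
Round 2 — db-r crashes.
  db-r sheds 105 req/s to edge-2, search-2: 52 each (1 lost).
    edge-2: 50+52 = 102 ≤ 110
    search-2: 55+52 = 107 ≤ 110
No further crashes.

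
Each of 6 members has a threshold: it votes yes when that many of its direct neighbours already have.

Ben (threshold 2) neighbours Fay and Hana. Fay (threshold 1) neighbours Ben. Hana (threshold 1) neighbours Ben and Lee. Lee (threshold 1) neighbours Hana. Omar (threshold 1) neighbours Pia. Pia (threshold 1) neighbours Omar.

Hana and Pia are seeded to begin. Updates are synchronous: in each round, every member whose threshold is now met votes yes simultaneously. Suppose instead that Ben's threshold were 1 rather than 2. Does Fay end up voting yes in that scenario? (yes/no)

With Ben's threshold at 1:
Round 1 — Hana, Pia vote yes (initial).
Round 2 — checking thresholds:
  Ben: 1 of 2 neighbours ≥ 1, votes yes.
  Lee: 1 of 1 neighbours ≥ 1, votes yes.
  Omar: 1 of 1 neighbours ≥ 1, votes yes.
Round 3 — checking thresholds:
  Fay: 1 of 1 neighbours ≥ 1, votes yes.
Round 4 — no new yes votes; cascade stops.

yes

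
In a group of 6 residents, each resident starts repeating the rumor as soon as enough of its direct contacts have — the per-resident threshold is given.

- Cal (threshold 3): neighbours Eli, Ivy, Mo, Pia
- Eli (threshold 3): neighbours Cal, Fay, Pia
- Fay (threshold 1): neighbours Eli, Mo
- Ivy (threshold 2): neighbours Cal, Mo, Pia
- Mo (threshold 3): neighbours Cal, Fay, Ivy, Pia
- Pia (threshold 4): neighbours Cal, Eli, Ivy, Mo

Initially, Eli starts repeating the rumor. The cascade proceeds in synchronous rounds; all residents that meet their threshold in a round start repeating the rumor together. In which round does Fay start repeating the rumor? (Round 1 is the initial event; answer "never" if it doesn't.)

Round 1 — Eli starts repeating the rumor (initial).
Round 2 — checking thresholds:
  Cal: 1 of 4 neighbours < 3, holds.
  Fay: 1 of 2 neighbours ≥ 1, starts repeating the rumor.
  Pia: 1 of 4 neighbours < 4, holds.
Round 3 — no new spreads; cascade stops.

2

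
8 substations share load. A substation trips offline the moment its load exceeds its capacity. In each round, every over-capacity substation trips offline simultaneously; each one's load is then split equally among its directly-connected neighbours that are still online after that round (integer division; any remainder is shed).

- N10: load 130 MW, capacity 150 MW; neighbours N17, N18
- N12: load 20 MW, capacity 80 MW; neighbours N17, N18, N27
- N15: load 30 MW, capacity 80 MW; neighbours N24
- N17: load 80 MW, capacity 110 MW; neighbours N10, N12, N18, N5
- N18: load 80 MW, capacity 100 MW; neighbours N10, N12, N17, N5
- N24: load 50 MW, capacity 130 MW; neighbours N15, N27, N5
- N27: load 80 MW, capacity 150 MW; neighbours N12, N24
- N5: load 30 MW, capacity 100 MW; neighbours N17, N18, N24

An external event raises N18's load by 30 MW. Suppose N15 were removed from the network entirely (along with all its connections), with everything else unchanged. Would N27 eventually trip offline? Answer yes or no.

With N15 removed:
Round 1 — N18 at 110 > 100. N18 trips offline.
  N18 sheds 110 MW to N10, N12, N17, N5: 27 each (2 lost).
    N10: 130+27 = 157 > 150
    N12: 20+27 = 47 ≤ 80
    N17: 80+27 = 107 ≤ 110
    N5: 30+27 = 57 ≤ 100
Round 2 — N10 trips offline.
  N10 sheds 157 MW to N17: 157 each.
    N17: 107+157 = 264 > 110
Round 3 — N17 trips offline.
  N17 sheds 264 MW to N12, N5: 132 each.
    N12: 47+132 = 179 > 80
    N5: 57+132 = 189 > 100
Round 4 — N12, N5 trip offline.
  N12 sheds 179 MW to N27: 179 each.
    N27: 80+179 = 259 > 150
  N5 sheds 189 MW to N24: 189 each.
    N24: 50+189 = 239 > 130
Round 5 — N24, N27 trip offline.
  N24 sheds 239 MW: no online neighbours, lost.
  N27 sheds 259 MW: no online neighbours, lost.
No further trips.

yes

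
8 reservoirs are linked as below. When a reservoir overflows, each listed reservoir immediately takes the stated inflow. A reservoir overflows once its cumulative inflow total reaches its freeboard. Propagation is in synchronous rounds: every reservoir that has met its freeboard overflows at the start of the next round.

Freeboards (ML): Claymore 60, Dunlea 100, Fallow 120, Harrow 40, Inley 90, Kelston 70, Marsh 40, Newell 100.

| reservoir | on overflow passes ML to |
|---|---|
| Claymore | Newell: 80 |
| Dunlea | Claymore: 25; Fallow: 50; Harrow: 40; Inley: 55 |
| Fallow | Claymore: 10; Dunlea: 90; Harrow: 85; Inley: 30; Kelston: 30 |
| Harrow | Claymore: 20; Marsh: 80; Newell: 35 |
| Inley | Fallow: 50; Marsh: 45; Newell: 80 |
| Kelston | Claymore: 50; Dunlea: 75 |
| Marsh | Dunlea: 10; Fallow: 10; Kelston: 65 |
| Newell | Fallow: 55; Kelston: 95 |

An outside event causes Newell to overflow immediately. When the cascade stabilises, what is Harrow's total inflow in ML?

Round 1 — Newell overflows (initial).
  Fallow: +55 → 55 < 120
  Kelston: +95 → 95 ≥ 70
Round 2 — Kelston overflows.
  Claymore: +50 → 50 < 60
  Dunlea: +75 → 75 < 100
No further overflows.

0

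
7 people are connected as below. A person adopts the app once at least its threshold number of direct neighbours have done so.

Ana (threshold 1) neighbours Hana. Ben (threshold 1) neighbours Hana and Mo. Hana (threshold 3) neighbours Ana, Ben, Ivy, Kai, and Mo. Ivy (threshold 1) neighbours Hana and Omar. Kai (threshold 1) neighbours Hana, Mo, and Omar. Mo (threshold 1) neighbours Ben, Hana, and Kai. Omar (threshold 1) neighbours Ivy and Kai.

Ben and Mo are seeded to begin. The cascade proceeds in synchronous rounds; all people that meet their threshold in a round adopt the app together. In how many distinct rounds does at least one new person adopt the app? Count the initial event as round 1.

Round 1 — Ben, Mo adopt the app (initial).
Round 2 — checking thresholds:
  Hana: 2 of 5 neighbours < 3, not yet.
  Kai: 1 of 3 neighbours ≥ 1, adopts the app.
Round 3 — checking thresholds:
  Hana: 3 of 5 neighbours ≥ 3, adopts the app.
  Omar: 1 of 2 neighbours ≥ 1, adopts the app.
Round 4 — checking thresholds:
  Ana: 1 of 1 neighbours ≥ 1, adopts the app.
  Ivy: 2 of 2 neighbours ≥ 1, adopts the app.
Round 5 — no new adoptions; cascade stops.

4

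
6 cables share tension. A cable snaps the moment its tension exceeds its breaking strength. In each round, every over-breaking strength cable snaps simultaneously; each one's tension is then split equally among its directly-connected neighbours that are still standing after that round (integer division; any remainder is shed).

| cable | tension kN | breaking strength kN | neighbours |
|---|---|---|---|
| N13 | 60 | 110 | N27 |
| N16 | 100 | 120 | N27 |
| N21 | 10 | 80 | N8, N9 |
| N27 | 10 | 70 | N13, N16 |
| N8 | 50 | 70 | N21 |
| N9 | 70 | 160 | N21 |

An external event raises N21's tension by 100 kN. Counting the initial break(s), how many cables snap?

2

Round 1 — N21 at 110 > 80. N21 snaps.
  N21 sheds 110 kN to N8, N9: 55 each.
    N8: 50+55 = 105 > 70
    N9: 70+55 = 125 ≤ 160
Round 2 — N8 snaps.
  N8 sheds 105 kN: no online neighbours, lost.
No further breaks.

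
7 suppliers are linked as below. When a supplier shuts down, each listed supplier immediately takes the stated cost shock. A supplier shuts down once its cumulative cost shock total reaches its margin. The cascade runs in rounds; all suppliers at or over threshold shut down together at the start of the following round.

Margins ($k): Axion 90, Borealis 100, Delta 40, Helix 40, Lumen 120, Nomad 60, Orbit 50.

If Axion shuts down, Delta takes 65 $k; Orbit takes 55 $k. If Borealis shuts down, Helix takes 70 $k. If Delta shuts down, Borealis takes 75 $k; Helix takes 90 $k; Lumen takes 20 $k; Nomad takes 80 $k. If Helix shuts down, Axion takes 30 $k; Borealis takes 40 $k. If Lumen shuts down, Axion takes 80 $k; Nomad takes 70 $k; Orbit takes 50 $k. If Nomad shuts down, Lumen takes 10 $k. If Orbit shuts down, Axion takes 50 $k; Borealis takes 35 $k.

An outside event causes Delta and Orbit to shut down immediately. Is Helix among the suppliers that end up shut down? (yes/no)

yes

Round 1 — Delta, Orbit shut down (initial).
  Axion: +50 → 50 < 90
  Borealis: +75+35 → 110 ≥ 100
  Helix: +90 → 90 ≥ 40
  Lumen: +20 → 20 < 120
  Nomad: +80 → 80 ≥ 60
Round 2 — Borealis, Helix, Nomad shut down.
  Axion: +30 → 80 < 90
  Lumen: +10 → 30 < 120
No further shutdowns.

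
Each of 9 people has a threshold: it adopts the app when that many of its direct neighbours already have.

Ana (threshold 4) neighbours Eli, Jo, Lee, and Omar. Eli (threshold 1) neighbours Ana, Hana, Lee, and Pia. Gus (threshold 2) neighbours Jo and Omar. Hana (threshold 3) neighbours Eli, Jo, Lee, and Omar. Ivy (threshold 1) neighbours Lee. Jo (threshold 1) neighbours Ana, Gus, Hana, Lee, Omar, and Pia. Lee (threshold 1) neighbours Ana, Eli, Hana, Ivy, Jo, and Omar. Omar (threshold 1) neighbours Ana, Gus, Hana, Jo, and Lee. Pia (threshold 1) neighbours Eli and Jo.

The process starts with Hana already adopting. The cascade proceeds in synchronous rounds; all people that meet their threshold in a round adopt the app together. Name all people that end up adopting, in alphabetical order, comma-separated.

Round 1 — Hana adopts the app (initial).
Round 2 — checking thresholds:
  Eli: 1 of 4 neighbours ≥ 1, adopts the app.
  Jo: 1 of 6 neighbours ≥ 1, adopts the app.
  Lee: 1 of 6 neighbours ≥ 1, adopts the app.
  Omar: 1 of 5 neighbours ≥ 1, adopts the app.
Round 3 — checking thresholds:
  Ana: 4 of 4 neighbours ≥ 4, adopts the app.
  Gus: 2 of 2 neighbours ≥ 2, adopts the app.
  Ivy: 1 of 1 neighbours ≥ 1, adopts the app.
  Pia: 2 of 2 neighbours ≥ 1, adopts the app.
Round 4 — no new adoptions; cascade stops.

Ana, Eli, Gus, Hana, Ivy, Jo, Lee, Omar, Pia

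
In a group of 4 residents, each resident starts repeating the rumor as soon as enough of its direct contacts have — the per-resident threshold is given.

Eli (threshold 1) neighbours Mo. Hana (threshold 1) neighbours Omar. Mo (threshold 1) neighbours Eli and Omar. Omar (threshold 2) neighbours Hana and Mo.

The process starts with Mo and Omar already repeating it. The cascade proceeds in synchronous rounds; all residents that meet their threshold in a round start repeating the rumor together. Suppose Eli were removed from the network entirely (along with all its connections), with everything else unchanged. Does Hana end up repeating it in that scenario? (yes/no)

With Eli removed:
Round 1 — Mo, Omar start repeating the rumor (initial).
Round 2 — checking thresholds:
  Hana: 1 of 1 neighbours ≥ 1, starts repeating the rumor.
Round 3 — no new spreads; cascade stops.

yes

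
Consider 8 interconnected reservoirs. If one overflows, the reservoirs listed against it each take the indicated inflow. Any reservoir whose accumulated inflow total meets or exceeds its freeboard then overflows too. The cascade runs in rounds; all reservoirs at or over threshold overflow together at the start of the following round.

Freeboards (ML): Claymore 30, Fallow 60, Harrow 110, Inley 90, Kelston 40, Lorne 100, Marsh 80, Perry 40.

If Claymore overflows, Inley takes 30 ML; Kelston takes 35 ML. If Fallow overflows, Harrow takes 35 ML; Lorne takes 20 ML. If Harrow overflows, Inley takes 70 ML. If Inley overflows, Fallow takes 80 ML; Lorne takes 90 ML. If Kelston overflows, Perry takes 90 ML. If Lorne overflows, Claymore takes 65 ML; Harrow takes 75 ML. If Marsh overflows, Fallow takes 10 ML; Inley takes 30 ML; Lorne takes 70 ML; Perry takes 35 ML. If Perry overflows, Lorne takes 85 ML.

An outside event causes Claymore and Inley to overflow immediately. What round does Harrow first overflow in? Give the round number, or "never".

4

Round 1 — Claymore, Inley overflow (initial).
  Fallow: +80 → 80 ≥ 60
  Kelston: +35 → 35 < 40
  Lorne: +90 → 90 < 100
Round 2 — Fallow overflows.
  Harrow: +35 → 35 < 110
  Lorne: +20 → 110 ≥ 100
Round 3 — Lorne overflows.
  Harrow: +75 → 110 ≥ 110
Round 4 — Harrow overflows.
No further overflows.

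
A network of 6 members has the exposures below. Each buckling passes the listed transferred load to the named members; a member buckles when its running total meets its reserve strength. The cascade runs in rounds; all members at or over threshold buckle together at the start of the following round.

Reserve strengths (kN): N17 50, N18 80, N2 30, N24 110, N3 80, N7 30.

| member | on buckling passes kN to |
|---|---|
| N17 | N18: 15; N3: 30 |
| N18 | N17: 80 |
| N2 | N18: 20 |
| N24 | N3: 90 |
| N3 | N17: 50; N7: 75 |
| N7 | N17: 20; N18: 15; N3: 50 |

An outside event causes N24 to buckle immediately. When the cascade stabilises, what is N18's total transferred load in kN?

Round 1 — N24 buckles (initial).
  N3: +90 → 90 ≥ 80
Round 2 — N3 buckles.
  N17: +50 → 50 ≥ 50
  N7: +75 → 75 ≥ 30
Round 3 — N17, N7 buckle.
  N18: +15+15 → 30 < 80
No further bucklings.

30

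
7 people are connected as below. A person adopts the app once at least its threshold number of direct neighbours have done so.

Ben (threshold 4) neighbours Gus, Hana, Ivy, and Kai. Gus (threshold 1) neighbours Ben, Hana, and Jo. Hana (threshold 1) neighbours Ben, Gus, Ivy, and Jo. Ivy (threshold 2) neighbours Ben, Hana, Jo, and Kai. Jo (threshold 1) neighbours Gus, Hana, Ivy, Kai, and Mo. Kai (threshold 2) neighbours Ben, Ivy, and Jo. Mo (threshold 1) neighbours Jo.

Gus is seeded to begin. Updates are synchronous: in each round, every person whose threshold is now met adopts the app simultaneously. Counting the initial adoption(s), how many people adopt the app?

7

Round 1 — Gus adopts the app (initial).
Round 2 — checking thresholds:
  Ben: 1 of 4 neighbours < 4, not yet.
  Hana: 1 of 4 neighbours ≥ 1, adopts the app.
  Jo: 1 of 5 neighbours ≥ 1, adopts the app.
Round 3 — checking thresholds:
  Ben: 2 of 4 neighbours < 4, not yet.
  Ivy: 2 of 4 neighbours ≥ 2, adopts the app.
  Kai: 1 of 3 neighbours < 2, not yet.
  Mo: 1 of 1 neighbours ≥ 1, adopts the app.
Round 4 — checking thresholds:
  Ben: 3 of 4 neighbours < 4, not yet.
  Kai: 2 of 3 neighbours ≥ 2, adopts the app.
Round 5 — checking thresholds:
  Ben: 4 of 4 neighbours ≥ 4, adopts the app.
Round 6 — no new adoptions; cascade stops.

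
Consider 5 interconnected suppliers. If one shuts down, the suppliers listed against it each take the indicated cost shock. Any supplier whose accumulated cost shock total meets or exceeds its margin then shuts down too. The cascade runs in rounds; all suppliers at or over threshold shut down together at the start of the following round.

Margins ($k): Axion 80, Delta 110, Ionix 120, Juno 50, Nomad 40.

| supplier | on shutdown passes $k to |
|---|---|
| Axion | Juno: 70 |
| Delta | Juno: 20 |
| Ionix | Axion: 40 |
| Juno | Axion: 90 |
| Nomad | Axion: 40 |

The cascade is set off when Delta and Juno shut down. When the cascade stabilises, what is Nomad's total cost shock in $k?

0

Round 1 — Delta, Juno shut down (initial).
  Axion: +90 → 90 ≥ 80
Round 2 — Axion shuts down.
No further shutdowns.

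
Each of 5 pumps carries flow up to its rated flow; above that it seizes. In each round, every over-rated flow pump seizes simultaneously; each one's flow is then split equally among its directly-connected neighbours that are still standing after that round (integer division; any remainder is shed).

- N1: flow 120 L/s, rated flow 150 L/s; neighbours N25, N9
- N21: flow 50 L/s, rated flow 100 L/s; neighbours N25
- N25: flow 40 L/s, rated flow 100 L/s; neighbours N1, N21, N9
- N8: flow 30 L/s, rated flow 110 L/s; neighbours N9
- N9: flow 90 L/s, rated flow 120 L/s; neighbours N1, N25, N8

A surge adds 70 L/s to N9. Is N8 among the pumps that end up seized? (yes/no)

Round 1 — N9 at 160 > 120. N9 seizes.
  N9 sheds 160 L/s to N1, N25, N8: 53 each (1 lost).
    N1: 120+53 = 173 > 150
    N25: 40+53 = 93 ≤ 100
    N8: 30+53 = 83 ≤ 110
Round 2 — N1 seizes.
  N1 sheds 173 L/s to N25: 173 each.
    N25: 93+173 = 266 > 100
Round 3 — N25 seizes.
  N25 sheds 266 L/s to N21: 266 each.
    N21: 50+266 = 316 > 100
Round 4 — N21 seizes.
  N21 sheds 316 L/s: no online neighbours, lost.
No further seizures.

no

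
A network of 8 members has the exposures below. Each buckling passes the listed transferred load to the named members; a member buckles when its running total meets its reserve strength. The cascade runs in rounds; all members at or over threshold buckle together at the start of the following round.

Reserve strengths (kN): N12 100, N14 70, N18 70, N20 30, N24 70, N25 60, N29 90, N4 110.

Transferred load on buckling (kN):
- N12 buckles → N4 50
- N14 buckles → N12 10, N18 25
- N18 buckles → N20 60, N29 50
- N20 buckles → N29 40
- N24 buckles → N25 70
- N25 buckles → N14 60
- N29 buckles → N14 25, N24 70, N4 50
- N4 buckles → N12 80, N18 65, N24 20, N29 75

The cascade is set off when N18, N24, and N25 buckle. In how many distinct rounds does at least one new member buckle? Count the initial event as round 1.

Round 1 — N18, N24, N25 buckle (initial).
  N14: +60 → 60 < 70
  N20: +60 → 60 ≥ 30
  N29: +50 → 50 < 90
Round 2 — N20 buckles.
  N29: +40 → 90 ≥ 90
Round 3 — N29 buckles.
  N14: +25 → 85 ≥ 70
  N4: +50 → 50 < 110
Round 4 — N14 buckles.
  N12: +10 → 10 < 100
No further bucklings.

4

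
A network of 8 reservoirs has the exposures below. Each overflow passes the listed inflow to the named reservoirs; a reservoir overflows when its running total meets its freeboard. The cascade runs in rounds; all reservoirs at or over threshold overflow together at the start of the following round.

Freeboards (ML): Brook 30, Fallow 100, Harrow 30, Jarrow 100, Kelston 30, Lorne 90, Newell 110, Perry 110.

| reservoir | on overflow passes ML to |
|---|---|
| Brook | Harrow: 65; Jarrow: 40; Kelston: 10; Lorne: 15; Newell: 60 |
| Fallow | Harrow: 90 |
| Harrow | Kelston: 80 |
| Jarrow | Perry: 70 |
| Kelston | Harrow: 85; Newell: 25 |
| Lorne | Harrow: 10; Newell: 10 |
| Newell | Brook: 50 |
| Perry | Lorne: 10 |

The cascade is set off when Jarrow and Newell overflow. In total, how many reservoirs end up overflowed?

5

Round 1 — Jarrow, Newell overflow (initial).
  Brook: +50 → 50 ≥ 30
  Perry: +70 → 70 < 110
Round 2 — Brook overflows.
  Harrow: +65 → 65 ≥ 30
  Kelston: +10 → 10 < 30
  Lorne: +15 → 15 < 90
Round 3 — Harrow overflows.
  Kelston: +80 → 90 ≥ 30
Round 4 — Kelston overflows.
No further overflows.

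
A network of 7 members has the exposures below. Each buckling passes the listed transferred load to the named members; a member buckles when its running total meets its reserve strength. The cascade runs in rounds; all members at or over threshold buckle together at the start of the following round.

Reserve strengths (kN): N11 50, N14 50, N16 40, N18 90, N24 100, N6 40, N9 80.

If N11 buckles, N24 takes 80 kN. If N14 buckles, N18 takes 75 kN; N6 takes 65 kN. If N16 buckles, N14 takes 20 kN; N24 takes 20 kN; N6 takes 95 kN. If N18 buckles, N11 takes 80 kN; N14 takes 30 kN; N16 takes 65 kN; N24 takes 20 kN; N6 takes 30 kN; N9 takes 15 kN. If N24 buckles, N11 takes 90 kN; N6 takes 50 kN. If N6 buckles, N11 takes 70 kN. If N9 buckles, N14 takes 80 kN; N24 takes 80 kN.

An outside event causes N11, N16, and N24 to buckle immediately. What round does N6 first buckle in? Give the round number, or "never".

Round 1 — N11, N16, N24 buckle (initial).
  N14: +20 → 20 < 50
  N6: +95+50 → 145 ≥ 40
Round 2 — N6 buckles.
No further bucklings.

2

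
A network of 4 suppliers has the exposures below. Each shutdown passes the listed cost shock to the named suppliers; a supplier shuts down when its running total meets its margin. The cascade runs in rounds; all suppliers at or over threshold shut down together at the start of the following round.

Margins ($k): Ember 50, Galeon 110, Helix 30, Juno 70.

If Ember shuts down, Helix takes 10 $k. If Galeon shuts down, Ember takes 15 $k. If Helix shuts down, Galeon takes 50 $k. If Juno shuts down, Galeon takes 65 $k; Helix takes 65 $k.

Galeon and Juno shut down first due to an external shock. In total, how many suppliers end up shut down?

Round 1 — Galeon, Juno shut down (initial).
  Ember: +15 → 15 < 50
  Helix: +65 → 65 ≥ 30
Round 2 — Helix shuts down.
No further shutdowns.

3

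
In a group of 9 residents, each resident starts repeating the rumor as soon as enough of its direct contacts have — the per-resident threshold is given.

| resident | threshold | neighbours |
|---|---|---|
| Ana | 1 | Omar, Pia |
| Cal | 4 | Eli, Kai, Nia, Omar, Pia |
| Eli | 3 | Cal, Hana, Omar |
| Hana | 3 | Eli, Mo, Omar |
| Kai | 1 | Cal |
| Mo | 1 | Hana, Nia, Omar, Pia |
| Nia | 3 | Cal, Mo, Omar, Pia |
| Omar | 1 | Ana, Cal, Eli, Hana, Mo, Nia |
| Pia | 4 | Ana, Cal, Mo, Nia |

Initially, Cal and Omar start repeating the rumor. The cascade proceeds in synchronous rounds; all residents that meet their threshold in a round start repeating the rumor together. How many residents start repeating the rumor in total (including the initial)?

Round 1 — Cal, Omar start repeating the rumor (initial).
Round 2 — checking thresholds:
  Ana: 1 of 2 neighbours ≥ 1, starts repeating the rumor.
  Eli: 2 of 3 neighbours < 3, not yet.
  Hana: 1 of 3 neighbours < 3, not yet.
  Kai: 1 of 1 neighbours ≥ 1, starts repeating the rumor.
  Mo: 1 of 4 neighbours ≥ 1, starts repeating the rumor.
  Nia: 2 of 4 neighbours < 3, not yet.
  Pia: 1 of 4 neighbours < 4, not yet.
Round 3 — checking thresholds:
  Eli: 2 of 3 neighbours < 3, not yet.
  Hana: 2 of 3 neighbours < 3, not yet.
  Nia: 3 of 4 neighbours ≥ 3, starts repeating the rumor.
  Pia: 3 of 4 neighbours < 4, not yet.
Round 4 — checking thresholds:
  Eli: 2 of 3 neighbours < 3, not yet.
  Hana: 2 of 3 neighbours < 3, not yet.
  Pia: 4 of 4 neighbours ≥ 4, starts repeating the rumor.
Round 5 — no new spreads; cascade stops.

7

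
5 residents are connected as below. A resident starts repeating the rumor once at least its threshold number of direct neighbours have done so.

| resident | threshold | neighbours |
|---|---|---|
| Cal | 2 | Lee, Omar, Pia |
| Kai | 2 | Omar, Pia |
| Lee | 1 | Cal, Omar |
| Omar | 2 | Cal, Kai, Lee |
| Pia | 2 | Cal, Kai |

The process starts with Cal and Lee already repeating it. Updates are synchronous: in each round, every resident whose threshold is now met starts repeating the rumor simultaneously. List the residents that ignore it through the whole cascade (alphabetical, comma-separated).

Round 1 — Cal, Lee start repeating the rumor (initial).
Round 2 — checking thresholds:
  Omar: 2 of 3 neighbours ≥ 2, starts repeating the rumor.
  Pia: 1 of 2 neighbours < 2, below threshold.
Round 3 — no new spreads; cascade stops.

Kai, Pia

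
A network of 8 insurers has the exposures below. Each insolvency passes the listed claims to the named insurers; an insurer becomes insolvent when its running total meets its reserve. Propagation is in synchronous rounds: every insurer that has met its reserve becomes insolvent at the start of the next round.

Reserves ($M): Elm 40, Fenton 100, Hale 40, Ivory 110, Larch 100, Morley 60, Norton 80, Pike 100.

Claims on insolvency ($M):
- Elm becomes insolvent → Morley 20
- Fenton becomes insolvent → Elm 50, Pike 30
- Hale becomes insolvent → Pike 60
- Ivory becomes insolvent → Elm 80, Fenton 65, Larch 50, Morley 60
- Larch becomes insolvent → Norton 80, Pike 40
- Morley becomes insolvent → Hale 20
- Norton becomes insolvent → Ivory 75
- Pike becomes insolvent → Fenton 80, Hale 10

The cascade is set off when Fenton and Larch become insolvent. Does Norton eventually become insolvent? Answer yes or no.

Round 1 — Fenton, Larch become insolvent (initial).
  Elm: +50 → 50 ≥ 40
  Norton: +80 → 80 ≥ 80
  Pike: +30+40 → 70 < 100
Round 2 — Elm, Norton become insolvent.
  Ivory: +75 → 75 < 110
  Morley: +20 → 20 < 60
No further insolvencies.

yes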